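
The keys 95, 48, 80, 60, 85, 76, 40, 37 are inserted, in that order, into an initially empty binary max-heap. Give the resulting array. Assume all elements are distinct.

Insert 95:
  append 95 at index 0 → [95] (no swap needed)
Insert 48:
  append 48 at index 1 → [95, 48] (no swap needed)
Insert 80:
  append 80 at index 2 → [95, 48, 80] (no swap needed)
Insert 60:
  append 60 at index 3 → [95, 48, 80, 60]
  60 > parent 48 at index 1, swap → [95, 60, 80, 48]
Insert 85:
  append 85 at index 4 → [95, 60, 80, 48, 85]
  85 > parent 60 at index 1, swap → [95, 85, 80, 48, 60]
Insert 76:
  append 76 at index 5 → [95, 85, 80, 48, 60, 76] (no swap needed)
Insert 40:
  append 40 at index 6 → [95, 85, 80, 48, 60, 76, 40] (no swap needed)
Insert 37:
  append 37 at index 7 → [95, 85, 80, 48, 60, 76, 40, 37] (no swap needed)

[95, 85, 80, 48, 60, 76, 40, 37]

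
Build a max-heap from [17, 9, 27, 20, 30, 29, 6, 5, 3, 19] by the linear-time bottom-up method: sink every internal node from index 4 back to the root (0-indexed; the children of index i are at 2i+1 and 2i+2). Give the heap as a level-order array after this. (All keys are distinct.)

[30, 20, 29, 17, 19, 27, 6, 5, 3, 9]

sift down from index 4: already satisfies heap property
sift down from index 3: already satisfies heap property
sift down from index 2:
  27 vs larger child 29 at index 5, swap → [17, 9, 29, 20, 30, 27, 6, 5, 3, 19]
sift down from index 1:
  9 vs larger child 30 at index 4, swap → [17, 30, 29, 20, 9, 27, 6, 5, 3, 19]
  9 vs only child 19 at index 9, swap → [17, 30, 29, 20, 19, 27, 6, 5, 3, 9]
sift down from index 0:
  17 vs larger child 30 at index 1, swap → [30, 17, 29, 20, 19, 27, 6, 5, 3, 9]
  17 vs larger child 20 at index 3, swap → [30, 20, 29, 17, 19, 27, 6, 5, 3, 9]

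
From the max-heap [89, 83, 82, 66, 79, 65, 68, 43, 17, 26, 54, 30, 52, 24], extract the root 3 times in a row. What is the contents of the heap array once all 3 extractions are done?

[79, 66, 68, 43, 54, 65, 52, 30, 17, 26, 24]

extract-max #1 returns 89:
  remove root 89; move last element 24 to root → [24, 83, 82, 66, 79, 65, 68, 43, 17, 26, 54, 30, 52]
  24 vs larger child 83 at index 1, swap → [83, 24, 82, 66, 79, 65, 68, 43, 17, 26, 54, 30, 52]
  24 vs larger child 79 at index 4, swap → [83, 79, 82, 66, 24, 65, 68, 43, 17, 26, 54, 30, 52]
  24 vs larger child 54 at index 10, swap → [83, 79, 82, 66, 54, 65, 68, 43, 17, 26, 24, 30, 52]
extract-max #2 returns 83:
  remove root 83; move last element 52 to root → [52, 79, 82, 66, 54, 65, 68, 43, 17, 26, 24, 30]
  52 vs larger child 82 at index 2, swap → [82, 79, 52, 66, 54, 65, 68, 43, 17, 26, 24, 30]
  52 vs larger child 68 at index 6, swap → [82, 79, 68, 66, 54, 65, 52, 43, 17, 26, 24, 30]
extract-max #3 returns 82:
  remove root 82; move last element 30 to root → [30, 79, 68, 66, 54, 65, 52, 43, 17, 26, 24]
  30 vs larger child 79 at index 1, swap → [79, 30, 68, 66, 54, 65, 52, 43, 17, 26, 24]
  30 vs larger child 66 at index 3, swap → [79, 66, 68, 30, 54, 65, 52, 43, 17, 26, 24]
  30 vs larger child 43 at index 7, swap → [79, 66, 68, 43, 54, 65, 52, 30, 17, 26, 24]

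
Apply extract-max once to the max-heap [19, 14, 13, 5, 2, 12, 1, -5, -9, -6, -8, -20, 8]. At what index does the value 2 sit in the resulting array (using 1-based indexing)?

5

remove root 19; move last element 8 to root → [8, 14, 13, 5, 2, 12, 1, -5, -9, -6, -8, -20]
8 vs larger child 14 at index 2, swap → [14, 8, 13, 5, 2, 12, 1, -5, -9, -6, -8, -20]
resulting array: [14, 8, 13, 5, 2, 12, 1, -5, -9, -6, -8, -20]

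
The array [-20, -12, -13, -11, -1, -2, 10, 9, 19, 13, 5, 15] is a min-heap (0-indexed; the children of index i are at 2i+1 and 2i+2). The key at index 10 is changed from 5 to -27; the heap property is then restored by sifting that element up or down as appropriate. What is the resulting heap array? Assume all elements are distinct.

[-27, -20, -13, -11, -12, -2, 10, 9, 19, 13, -1, 15]

set index 10 from 5 to -27 → [-20, -12, -13, -11, -1, -2, 10, 9, 19, 13, -27, 15]
-27 < parent -1 at index 4, swap → [-20, -12, -13, -11, -27, -2, 10, 9, 19, 13, -1, 15]
-27 < parent -12 at index 1, swap → [-20, -27, -13, -11, -12, -2, 10, 9, 19, 13, -1, 15]
-27 < parent -20 at index 0, swap → [-27, -20, -13, -11, -12, -2, 10, 9, 19, 13, -1, 15]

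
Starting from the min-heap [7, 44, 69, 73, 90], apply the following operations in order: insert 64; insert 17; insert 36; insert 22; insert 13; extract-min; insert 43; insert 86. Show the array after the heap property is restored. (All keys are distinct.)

insert 64:
  append 64 at index 5 → [7, 44, 69, 73, 90, 64]
  64 < parent 69 at index 2, swap → [7, 44, 64, 73, 90, 69]
insert 17:
  append 17 at index 6 → [7, 44, 64, 73, 90, 69, 17]
  17 < parent 64 at index 2, swap → [7, 44, 17, 73, 90, 69, 64]
insert 36:
  append 36 at index 7 → [7, 44, 17, 73, 90, 69, 64, 36]
  36 < parent 73 at index 3, swap → [7, 44, 17, 36, 90, 69, 64, 73]
  36 < parent 44 at index 1, swap → [7, 36, 17, 44, 90, 69, 64, 73]
insert 22:
  append 22 at index 8 → [7, 36, 17, 44, 90, 69, 64, 73, 22]
  22 < parent 44 at index 3, swap → [7, 36, 17, 22, 90, 69, 64, 73, 44]
  22 < parent 36 at index 1, swap → [7, 22, 17, 36, 90, 69, 64, 73, 44]
insert 13:
  append 13 at index 9 → [7, 22, 17, 36, 90, 69, 64, 73, 44, 13]
  13 < parent 90 at index 4, swap → [7, 22, 17, 36, 13, 69, 64, 73, 44, 90]
  13 < parent 22 at index 1, swap → [7, 13, 17, 36, 22, 69, 64, 73, 44, 90]
extract-min → returns 7:
  remove root 7; move last element 90 to root → [90, 13, 17, 36, 22, 69, 64, 73, 44]
  90 vs smaller child 13 at index 1, swap → [13, 90, 17, 36, 22, 69, 64, 73, 44]
  90 vs smaller child 22 at index 4, swap → [13, 22, 17, 36, 90, 69, 64, 73, 44]
insert 43:
  append 43 at index 9 → [13, 22, 17, 36, 90, 69, 64, 73, 44, 43]
  43 < parent 90 at index 4, swap → [13, 22, 17, 36, 43, 69, 64, 73, 44, 90]
insert 86:
  append 86 at index 10 → [13, 22, 17, 36, 43, 69, 64, 73, 44, 90, 86] (no swap needed)

[13, 22, 17, 36, 43, 69, 64, 73, 44, 90, 86]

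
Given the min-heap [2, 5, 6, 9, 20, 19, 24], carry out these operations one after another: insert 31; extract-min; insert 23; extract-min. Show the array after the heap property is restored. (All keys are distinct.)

[6, 9, 19, 23, 20, 31, 24]

insert 31:
  append 31 at index 7 → [2, 5, 6, 9, 20, 19, 24, 31] (no swap needed)
extract-min → returns 2:
  remove root 2; move last element 31 to root → [31, 5, 6, 9, 20, 19, 24]
  31 vs smaller child 5 at index 1, swap → [5, 31, 6, 9, 20, 19, 24]
  31 vs smaller child 9 at index 3, swap → [5, 9, 6, 31, 20, 19, 24]
insert 23:
  append 23 at index 7 → [5, 9, 6, 31, 20, 19, 24, 23]
  23 < parent 31 at index 3, swap → [5, 9, 6, 23, 20, 19, 24, 31]
extract-min → returns 5:
  remove root 5; move last element 31 to root → [31, 9, 6, 23, 20, 19, 24]
  31 vs smaller child 6 at index 2, swap → [6, 9, 31, 23, 20, 19, 24]
  31 vs smaller child 19 at index 5, swap → [6, 9, 19, 23, 20, 31, 24]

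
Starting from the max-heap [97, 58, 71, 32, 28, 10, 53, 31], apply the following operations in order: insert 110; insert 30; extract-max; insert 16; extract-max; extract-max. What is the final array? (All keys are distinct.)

[58, 32, 53, 31, 30, 10, 16, 28]

insert 110:
  append 110 at index 8 → [97, 58, 71, 32, 28, 10, 53, 31, 110]
  110 > parent 32 at index 3, swap → [97, 58, 71, 110, 28, 10, 53, 31, 32]
  110 > parent 58 at index 1, swap → [97, 110, 71, 58, 28, 10, 53, 31, 32]
  110 > parent 97 at index 0, swap → [110, 97, 71, 58, 28, 10, 53, 31, 32]
insert 30:
  append 30 at index 9 → [110, 97, 71, 58, 28, 10, 53, 31, 32, 30]
  30 > parent 28 at index 4, swap → [110, 97, 71, 58, 30, 10, 53, 31, 32, 28]
extract-max → returns 110:
  remove root 110; move last element 28 to root → [28, 97, 71, 58, 30, 10, 53, 31, 32]
  28 vs larger child 97 at index 1, swap → [97, 28, 71, 58, 30, 10, 53, 31, 32]
  28 vs larger child 58 at index 3, swap → [97, 58, 71, 28, 30, 10, 53, 31, 32]
  28 vs larger child 32 at index 8, swap → [97, 58, 71, 32, 30, 10, 53, 31, 28]
insert 16:
  append 16 at index 9 → [97, 58, 71, 32, 30, 10, 53, 31, 28, 16] (no swap needed)
extract-max → returns 97:
  remove root 97; move last element 16 to root → [16, 58, 71, 32, 30, 10, 53, 31, 28]
  16 vs larger child 71 at index 2, swap → [71, 58, 16, 32, 30, 10, 53, 31, 28]
  16 vs larger child 53 at index 6, swap → [71, 58, 53, 32, 30, 10, 16, 31, 28]
extract-max → returns 71:
  remove root 71; move last element 28 to root → [28, 58, 53, 32, 30, 10, 16, 31]
  28 vs larger child 58 at index 1, swap → [58, 28, 53, 32, 30, 10, 16, 31]
  28 vs larger child 32 at index 3, swap → [58, 32, 53, 28, 30, 10, 16, 31]
  28 vs only child 31 at index 7, swap → [58, 32, 53, 31, 30, 10, 16, 28]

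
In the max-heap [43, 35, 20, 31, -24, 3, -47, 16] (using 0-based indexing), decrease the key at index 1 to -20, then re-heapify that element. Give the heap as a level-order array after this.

set index 1 from 35 to -20 → [43, -20, 20, 31, -24, 3, -47, 16]
-20 vs larger child 31 at index 3, swap → [43, 31, 20, -20, -24, 3, -47, 16]
-20 vs only child 16 at index 7, swap → [43, 31, 20, 16, -24, 3, -47, -20]

[43, 31, 20, 16, -24, 3, -47, -20]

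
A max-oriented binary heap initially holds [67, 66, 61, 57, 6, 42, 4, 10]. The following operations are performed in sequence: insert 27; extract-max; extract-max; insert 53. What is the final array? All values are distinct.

insert 27:
  append 27 at index 8 → [67, 66, 61, 57, 6, 42, 4, 10, 27] (no swap needed)
extract-max → returns 67:
  remove root 67; move last element 27 to root → [27, 66, 61, 57, 6, 42, 4, 10]
  27 vs larger child 66 at index 1, swap → [66, 27, 61, 57, 6, 42, 4, 10]
  27 vs larger child 57 at index 3, swap → [66, 57, 61, 27, 6, 42, 4, 10]
extract-max → returns 66:
  remove root 66; move last element 10 to root → [10, 57, 61, 27, 6, 42, 4]
  10 vs larger child 61 at index 2, swap → [61, 57, 10, 27, 6, 42, 4]
  10 vs larger child 42 at index 5, swap → [61, 57, 42, 27, 6, 10, 4]
insert 53:
  append 53 at index 7 → [61, 57, 42, 27, 6, 10, 4, 53]
  53 > parent 27 at index 3, swap → [61, 57, 42, 53, 6, 10, 4, 27]

[61, 57, 42, 53, 6, 10, 4, 27]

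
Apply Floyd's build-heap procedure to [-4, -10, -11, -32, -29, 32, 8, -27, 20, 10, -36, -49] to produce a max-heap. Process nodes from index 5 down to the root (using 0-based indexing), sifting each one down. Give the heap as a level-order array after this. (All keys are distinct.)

sift down from index 5: already satisfies heap property
sift down from index 4:
  -29 vs larger child 10 at index 9, swap → [-4, -10, -11, -32, 10, 32, 8, -27, 20, -29, -36, -49]
sift down from index 3:
  -32 vs larger child 20 at index 8, swap → [-4, -10, -11, 20, 10, 32, 8, -27, -32, -29, -36, -49]
sift down from index 2:
  -11 vs larger child 32 at index 5, swap → [-4, -10, 32, 20, 10, -11, 8, -27, -32, -29, -36, -49]
sift down from index 1:
  -10 vs larger child 20 at index 3, swap → [-4, 20, 32, -10, 10, -11, 8, -27, -32, -29, -36, -49]
sift down from index 0:
  -4 vs larger child 32 at index 2, swap → [32, 20, -4, -10, 10, -11, 8, -27, -32, -29, -36, -49]
  -4 vs larger child 8 at index 6, swap → [32, 20, 8, -10, 10, -11, -4, -27, -32, -29, -36, -49]

[32, 20, 8, -10, 10, -11, -4, -27, -32, -29, -36, -49]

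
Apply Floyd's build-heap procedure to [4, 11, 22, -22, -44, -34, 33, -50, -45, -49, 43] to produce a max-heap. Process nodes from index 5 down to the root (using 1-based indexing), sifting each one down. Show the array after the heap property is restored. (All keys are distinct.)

sift down from index 5:
  -44 vs larger child 43 at index 11, swap → [4, 11, 22, -22, 43, -34, 33, -50, -45, -49, -44]
sift down from index 4: already satisfies heap property
sift down from index 3:
  22 vs larger child 33 at index 7, swap → [4, 11, 33, -22, 43, -34, 22, -50, -45, -49, -44]
sift down from index 2:
  11 vs larger child 43 at index 5, swap → [4, 43, 33, -22, 11, -34, 22, -50, -45, -49, -44]
sift down from index 1:
  4 vs larger child 43 at index 2, swap → [43, 4, 33, -22, 11, -34, 22, -50, -45, -49, -44]
  4 vs larger child 11 at index 5, swap → [43, 11, 33, -22, 4, -34, 22, -50, -45, -49, -44]

[43, 11, 33, -22, 4, -34, 22, -50, -45, -49, -44]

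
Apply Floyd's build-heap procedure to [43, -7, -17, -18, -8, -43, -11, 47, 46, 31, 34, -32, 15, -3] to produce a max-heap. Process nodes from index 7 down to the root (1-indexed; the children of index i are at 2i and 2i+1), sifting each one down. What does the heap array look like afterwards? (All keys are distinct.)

[47, 46, 15, 43, 34, -17, -3, -18, -7, 31, -8, -32, -43, -11]

sift down from index 7:
  -11 vs only child -3 at index 14, swap → [43, -7, -17, -18, -8, -43, -3, 47, 46, 31, 34, -32, 15, -11]
sift down from index 6:
  -43 vs larger child 15 at index 13, swap → [43, -7, -17, -18, -8, 15, -3, 47, 46, 31, 34, -32, -43, -11]
sift down from index 5:
  -8 vs larger child 34 at index 11, swap → [43, -7, -17, -18, 34, 15, -3, 47, 46, 31, -8, -32, -43, -11]
sift down from index 4:
  -18 vs larger child 47 at index 8, swap → [43, -7, -17, 47, 34, 15, -3, -18, 46, 31, -8, -32, -43, -11]
sift down from index 3:
  -17 vs larger child 15 at index 6, swap → [43, -7, 15, 47, 34, -17, -3, -18, 46, 31, -8, -32, -43, -11]
sift down from index 2:
  -7 vs larger child 47 at index 4, swap → [43, 47, 15, -7, 34, -17, -3, -18, 46, 31, -8, -32, -43, -11]
  -7 vs larger child 46 at index 9, swap → [43, 47, 15, 46, 34, -17, -3, -18, -7, 31, -8, -32, -43, -11]
sift down from index 1:
  43 vs larger child 47 at index 2, swap → [47, 43, 15, 46, 34, -17, -3, -18, -7, 31, -8, -32, -43, -11]
  43 vs larger child 46 at index 4, swap → [47, 46, 15, 43, 34, -17, -3, -18, -7, 31, -8, -32, -43, -11]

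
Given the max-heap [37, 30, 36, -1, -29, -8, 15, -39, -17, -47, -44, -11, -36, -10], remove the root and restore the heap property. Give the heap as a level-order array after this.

[36, 30, 15, -1, -29, -8, -10, -39, -17, -47, -44, -11, -36]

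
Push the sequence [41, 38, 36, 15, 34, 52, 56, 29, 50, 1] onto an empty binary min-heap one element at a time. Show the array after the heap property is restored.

[1, 15, 38, 34, 29, 52, 56, 41, 50, 36]

Insert 41:
  append 41 at index 0 → [41] (no swap needed)
Insert 38:
  append 38 at index 1 → [41, 38]
  38 < parent 41 at index 0, swap → [38, 41]
Insert 36:
  append 36 at index 2 → [38, 41, 36]
  36 < parent 38 at index 0, swap → [36, 41, 38]
Insert 15:
  append 15 at index 3 → [36, 41, 38, 15]
  15 < parent 41 at index 1, swap → [36, 15, 38, 41]
  15 < parent 36 at index 0, swap → [15, 36, 38, 41]
Insert 34:
  append 34 at index 4 → [15, 36, 38, 41, 34]
  34 < parent 36 at index 1, swap → [15, 34, 38, 41, 36]
Insert 52:
  append 52 at index 5 → [15, 34, 38, 41, 36, 52] (no swap needed)
Insert 56:
  append 56 at index 6 → [15, 34, 38, 41, 36, 52, 56] (no swap needed)
Insert 29:
  append 29 at index 7 → [15, 34, 38, 41, 36, 52, 56, 29]
  29 < parent 41 at index 3, swap → [15, 34, 38, 29, 36, 52, 56, 41]
  29 < parent 34 at index 1, swap → [15, 29, 38, 34, 36, 52, 56, 41]
Insert 50:
  append 50 at index 8 → [15, 29, 38, 34, 36, 52, 56, 41, 50] (no swap needed)
Insert 1:
  append 1 at index 9 → [15, 29, 38, 34, 36, 52, 56, 41, 50, 1]
  1 < parent 36 at index 4, swap → [15, 29, 38, 34, 1, 52, 56, 41, 50, 36]
  1 < parent 29 at index 1, swap → [15, 1, 38, 34, 29, 52, 56, 41, 50, 36]
  1 < parent 15 at index 0, swap → [1, 15, 38, 34, 29, 52, 56, 41, 50, 36]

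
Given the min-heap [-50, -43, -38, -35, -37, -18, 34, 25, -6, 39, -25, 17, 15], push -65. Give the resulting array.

[-65, -43, -50, -35, -37, -18, -38, 25, -6, 39, -25, 17, 15, 34]

append -65 at index 13 → [-50, -43, -38, -35, -37, -18, 34, 25, -6, 39, -25, 17, 15, -65]
-65 < parent 34 at index 6, swap → [-50, -43, -38, -35, -37, -18, -65, 25, -6, 39, -25, 17, 15, 34]
-65 < parent -38 at index 2, swap → [-50, -43, -65, -35, -37, -18, -38, 25, -6, 39, -25, 17, 15, 34]
-65 < parent -50 at index 0, swap → [-65, -43, -50, -35, -37, -18, -38, 25, -6, 39, -25, 17, 15, 34]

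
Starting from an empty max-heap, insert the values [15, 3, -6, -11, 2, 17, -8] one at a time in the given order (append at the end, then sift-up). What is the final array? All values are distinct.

[17, 3, 15, -11, 2, -6, -8]

Insert 15:
  append 15 at index 0 → [15] (no swap needed)
Insert 3:
  append 3 at index 1 → [15, 3] (no swap needed)
Insert -6:
  append -6 at index 2 → [15, 3, -6] (no swap needed)
Insert -11:
  append -11 at index 3 → [15, 3, -6, -11] (no swap needed)
Insert 2:
  append 2 at index 4 → [15, 3, -6, -11, 2] (no swap needed)
Insert 17:
  append 17 at index 5 → [15, 3, -6, -11, 2, 17]
  17 > parent -6 at index 2, swap → [15, 3, 17, -11, 2, -6]
  17 > parent 15 at index 0, swap → [17, 3, 15, -11, 2, -6]
Insert -8:
  append -8 at index 6 → [17, 3, 15, -11, 2, -6, -8] (no swap needed)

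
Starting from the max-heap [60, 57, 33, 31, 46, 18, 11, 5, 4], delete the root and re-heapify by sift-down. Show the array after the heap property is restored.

remove root 60; move last element 4 to root → [4, 57, 33, 31, 46, 18, 11, 5]
4 vs larger child 57 at index 1, swap → [57, 4, 33, 31, 46, 18, 11, 5]
4 vs larger child 46 at index 4, swap → [57, 46, 33, 31, 4, 18, 11, 5]

[57, 46, 33, 31, 4, 18, 11, 5]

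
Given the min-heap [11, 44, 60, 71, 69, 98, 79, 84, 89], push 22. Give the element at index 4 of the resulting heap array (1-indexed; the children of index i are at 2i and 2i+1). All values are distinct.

append 22 at index 10 → [11, 44, 60, 71, 69, 98, 79, 84, 89, 22]
22 < parent 69 at index 5, swap → [11, 44, 60, 71, 22, 98, 79, 84, 89, 69]
22 < parent 44 at index 2, swap → [11, 22, 60, 71, 44, 98, 79, 84, 89, 69]
resulting array: [11, 22, 60, 71, 44, 98, 79, 84, 89, 69]

71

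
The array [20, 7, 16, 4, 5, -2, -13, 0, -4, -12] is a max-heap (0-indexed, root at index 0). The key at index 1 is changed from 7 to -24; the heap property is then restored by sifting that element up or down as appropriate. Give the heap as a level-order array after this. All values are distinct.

[20, 5, 16, 4, -12, -2, -13, 0, -4, -24]

set index 1 from 7 to -24 → [20, -24, 16, 4, 5, -2, -13, 0, -4, -12]
-24 vs larger child 5 at index 4, swap → [20, 5, 16, 4, -24, -2, -13, 0, -4, -12]
-24 vs only child -12 at index 9, swap → [20, 5, 16, 4, -12, -2, -13, 0, -4, -24]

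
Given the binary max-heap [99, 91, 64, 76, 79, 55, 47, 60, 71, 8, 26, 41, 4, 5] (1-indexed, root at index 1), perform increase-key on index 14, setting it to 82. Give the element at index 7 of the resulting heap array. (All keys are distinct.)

set index 14 from 5 to 82 → [99, 91, 64, 76, 79, 55, 47, 60, 71, 8, 26, 41, 4, 82]
82 > parent 47 at index 7, swap → [99, 91, 64, 76, 79, 55, 82, 60, 71, 8, 26, 41, 4, 47]
82 > parent 64 at index 3, swap → [99, 91, 82, 76, 79, 55, 64, 60, 71, 8, 26, 41, 4, 47]
resulting array: [99, 91, 82, 76, 79, 55, 64, 60, 71, 8, 26, 41, 4, 47]

64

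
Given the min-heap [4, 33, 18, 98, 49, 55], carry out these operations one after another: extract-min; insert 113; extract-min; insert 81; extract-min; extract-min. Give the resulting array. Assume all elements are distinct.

extract-min → returns 4:
  remove root 4; move last element 55 to root → [55, 33, 18, 98, 49]
  55 vs smaller child 18 at index 2, swap → [18, 33, 55, 98, 49]
insert 113:
  append 113 at index 5 → [18, 33, 55, 98, 49, 113] (no swap needed)
extract-min → returns 18:
  remove root 18; move last element 113 to root → [113, 33, 55, 98, 49]
  113 vs smaller child 33 at index 1, swap → [33, 113, 55, 98, 49]
  113 vs smaller child 49 at index 4, swap → [33, 49, 55, 98, 113]
insert 81:
  append 81 at index 5 → [33, 49, 55, 98, 113, 81] (no swap needed)
extract-min → returns 33:
  remove root 33; move last element 81 to root → [81, 49, 55, 98, 113]
  81 vs smaller child 49 at index 1, swap → [49, 81, 55, 98, 113]
extract-min → returns 49:
  remove root 49; move last element 113 to root → [113, 81, 55, 98]
  113 vs smaller child 55 at index 2, swap → [55, 81, 113, 98]

[55, 81, 113, 98]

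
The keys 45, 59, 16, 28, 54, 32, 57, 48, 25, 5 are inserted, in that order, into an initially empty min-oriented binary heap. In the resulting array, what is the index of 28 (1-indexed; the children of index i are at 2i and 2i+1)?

Insert 45:
  append 45 at index 1 → [45] (no swap needed)
Insert 59:
  append 59 at index 2 → [45, 59] (no swap needed)
Insert 16:
  append 16 at index 3 → [45, 59, 16]
  16 < parent 45 at index 1, swap → [16, 59, 45]
Insert 28:
  append 28 at index 4 → [16, 59, 45, 28]
  28 < parent 59 at index 2, swap → [16, 28, 45, 59]
Insert 54:
  append 54 at index 5 → [16, 28, 45, 59, 54] (no swap needed)
Insert 32:
  append 32 at index 6 → [16, 28, 45, 59, 54, 32]
  32 < parent 45 at index 3, swap → [16, 28, 32, 59, 54, 45]
Insert 57:
  append 57 at index 7 → [16, 28, 32, 59, 54, 45, 57] (no swap needed)
Insert 48:
  append 48 at index 8 → [16, 28, 32, 59, 54, 45, 57, 48]
  48 < parent 59 at index 4, swap → [16, 28, 32, 48, 54, 45, 57, 59]
Insert 25:
  append 25 at index 9 → [16, 28, 32, 48, 54, 45, 57, 59, 25]
  25 < parent 48 at index 4, swap → [16, 28, 32, 25, 54, 45, 57, 59, 48]
  25 < parent 28 at index 2, swap → [16, 25, 32, 28, 54, 45, 57, 59, 48]
Insert 5:
  append 5 at index 10 → [16, 25, 32, 28, 54, 45, 57, 59, 48, 5]
  5 < parent 54 at index 5, swap → [16, 25, 32, 28, 5, 45, 57, 59, 48, 54]
  5 < parent 25 at index 2, swap → [16, 5, 32, 28, 25, 45, 57, 59, 48, 54]
  5 < parent 16 at index 1, swap → [5, 16, 32, 28, 25, 45, 57, 59, 48, 54]
resulting array: [5, 16, 32, 28, 25, 45, 57, 59, 48, 54]

4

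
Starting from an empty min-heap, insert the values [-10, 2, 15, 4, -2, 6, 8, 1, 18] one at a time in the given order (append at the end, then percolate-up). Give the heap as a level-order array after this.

Insert -10:
  append -10 at index 0 → [-10] (no swap needed)
Insert 2:
  append 2 at index 1 → [-10, 2] (no swap needed)
Insert 15:
  append 15 at index 2 → [-10, 2, 15] (no swap needed)
Insert 4:
  append 4 at index 3 → [-10, 2, 15, 4] (no swap needed)
Insert -2:
  append -2 at index 4 → [-10, 2, 15, 4, -2]
  -2 < parent 2 at index 1, swap → [-10, -2, 15, 4, 2]
Insert 6:
  append 6 at index 5 → [-10, -2, 15, 4, 2, 6]
  6 < parent 15 at index 2, swap → [-10, -2, 6, 4, 2, 15]
Insert 8:
  append 8 at index 6 → [-10, -2, 6, 4, 2, 15, 8] (no swap needed)
Insert 1:
  append 1 at index 7 → [-10, -2, 6, 4, 2, 15, 8, 1]
  1 < parent 4 at index 3, swap → [-10, -2, 6, 1, 2, 15, 8, 4]
Insert 18:
  append 18 at index 8 → [-10, -2, 6, 1, 2, 15, 8, 4, 18] (no swap needed)

[-10, -2, 6, 1, 2, 15, 8, 4, 18]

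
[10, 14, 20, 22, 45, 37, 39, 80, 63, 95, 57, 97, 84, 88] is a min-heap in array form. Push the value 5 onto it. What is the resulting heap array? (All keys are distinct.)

[5, 14, 10, 22, 45, 37, 20, 80, 63, 95, 57, 97, 84, 88, 39]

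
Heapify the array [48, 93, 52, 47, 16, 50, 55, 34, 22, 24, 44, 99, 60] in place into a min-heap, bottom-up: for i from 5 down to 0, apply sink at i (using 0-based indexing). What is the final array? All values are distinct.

[16, 22, 50, 34, 24, 52, 55, 48, 47, 93, 44, 99, 60]

sift down from index 5: already satisfies heap property
sift down from index 4: already satisfies heap property
sift down from index 3:
  47 vs smaller child 22 at index 8, swap → [48, 93, 52, 22, 16, 50, 55, 34, 47, 24, 44, 99, 60]
sift down from index 2:
  52 vs smaller child 50 at index 5, swap → [48, 93, 50, 22, 16, 52, 55, 34, 47, 24, 44, 99, 60]
sift down from index 1:
  93 vs smaller child 16 at index 4, swap → [48, 16, 50, 22, 93, 52, 55, 34, 47, 24, 44, 99, 60]
  93 vs smaller child 24 at index 9, swap → [48, 16, 50, 22, 24, 52, 55, 34, 47, 93, 44, 99, 60]
sift down from index 0:
  48 vs smaller child 16 at index 1, swap → [16, 48, 50, 22, 24, 52, 55, 34, 47, 93, 44, 99, 60]
  48 vs smaller child 22 at index 3, swap → [16, 22, 50, 48, 24, 52, 55, 34, 47, 93, 44, 99, 60]
  48 vs smaller child 34 at index 7, swap → [16, 22, 50, 34, 24, 52, 55, 48, 47, 93, 44, 99, 60]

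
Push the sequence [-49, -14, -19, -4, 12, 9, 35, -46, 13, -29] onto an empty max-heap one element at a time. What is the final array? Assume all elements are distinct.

[35, 13, 12, -4, -14, -19, 9, -49, -46, -29]

Insert -49:
  append -49 at index 0 → [-49] (no swap needed)
Insert -14:
  append -14 at index 1 → [-49, -14]
  -14 > parent -49 at index 0, swap → [-14, -49]
Insert -19:
  append -19 at index 2 → [-14, -49, -19] (no swap needed)
Insert -4:
  append -4 at index 3 → [-14, -49, -19, -4]
  -4 > parent -49 at index 1, swap → [-14, -4, -19, -49]
  -4 > parent -14 at index 0, swap → [-4, -14, -19, -49]
Insert 12:
  append 12 at index 4 → [-4, -14, -19, -49, 12]
  12 > parent -14 at index 1, swap → [-4, 12, -19, -49, -14]
  12 > parent -4 at index 0, swap → [12, -4, -19, -49, -14]
Insert 9:
  append 9 at index 5 → [12, -4, -19, -49, -14, 9]
  9 > parent -19 at index 2, swap → [12, -4, 9, -49, -14, -19]
Insert 35:
  append 35 at index 6 → [12, -4, 9, -49, -14, -19, 35]
  35 > parent 9 at index 2, swap → [12, -4, 35, -49, -14, -19, 9]
  35 > parent 12 at index 0, swap → [35, -4, 12, -49, -14, -19, 9]
Insert -46:
  append -46 at index 7 → [35, -4, 12, -49, -14, -19, 9, -46]
  -46 > parent -49 at index 3, swap → [35, -4, 12, -46, -14, -19, 9, -49]
Insert 13:
  append 13 at index 8 → [35, -4, 12, -46, -14, -19, 9, -49, 13]
  13 > parent -46 at index 3, swap → [35, -4, 12, 13, -14, -19, 9, -49, -46]
  13 > parent -4 at index 1, swap → [35, 13, 12, -4, -14, -19, 9, -49, -46]
Insert -29:
  append -29 at index 9 → [35, 13, 12, -4, -14, -19, 9, -49, -46, -29] (no swap needed)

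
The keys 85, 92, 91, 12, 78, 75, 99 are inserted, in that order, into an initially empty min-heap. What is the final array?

[12, 78, 75, 92, 85, 91, 99]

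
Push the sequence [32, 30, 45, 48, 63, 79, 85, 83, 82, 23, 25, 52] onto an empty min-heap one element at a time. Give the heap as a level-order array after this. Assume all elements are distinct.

Insert 32:
  append 32 at index 0 → [32] (no swap needed)
Insert 30:
  append 30 at index 1 → [32, 30]
  30 < parent 32 at index 0, swap → [30, 32]
Insert 45:
  append 45 at index 2 → [30, 32, 45] (no swap needed)
Insert 48:
  append 48 at index 3 → [30, 32, 45, 48] (no swap needed)
Insert 63:
  append 63 at index 4 → [30, 32, 45, 48, 63] (no swap needed)
Insert 79:
  append 79 at index 5 → [30, 32, 45, 48, 63, 79] (no swap needed)
Insert 85:
  append 85 at index 6 → [30, 32, 45, 48, 63, 79, 85] (no swap needed)
Insert 83:
  append 83 at index 7 → [30, 32, 45, 48, 63, 79, 85, 83] (no swap needed)
Insert 82:
  append 82 at index 8 → [30, 32, 45, 48, 63, 79, 85, 83, 82] (no swap needed)
Insert 23:
  append 23 at index 9 → [30, 32, 45, 48, 63, 79, 85, 83, 82, 23]
  23 < parent 63 at index 4, swap → [30, 32, 45, 48, 23, 79, 85, 83, 82, 63]
  23 < parent 32 at index 1, swap → [30, 23, 45, 48, 32, 79, 85, 83, 82, 63]
  23 < parent 30 at index 0, swap → [23, 30, 45, 48, 32, 79, 85, 83, 82, 63]
Insert 25:
  append 25 at index 10 → [23, 30, 45, 48, 32, 79, 85, 83, 82, 63, 25]
  25 < parent 32 at index 4, swap → [23, 30, 45, 48, 25, 79, 85, 83, 82, 63, 32]
  25 < parent 30 at index 1, swap → [23, 25, 45, 48, 30, 79, 85, 83, 82, 63, 32]
Insert 52:
  append 52 at index 11 → [23, 25, 45, 48, 30, 79, 85, 83, 82, 63, 32, 52]
  52 < parent 79 at index 5, swap → [23, 25, 45, 48, 30, 52, 85, 83, 82, 63, 32, 79]

[23, 25, 45, 48, 30, 52, 85, 83, 82, 63, 32, 79]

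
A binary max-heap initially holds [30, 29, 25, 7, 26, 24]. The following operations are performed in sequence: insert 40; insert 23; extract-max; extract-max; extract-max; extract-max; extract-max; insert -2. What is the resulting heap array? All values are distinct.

insert 40:
  append 40 at index 6 → [30, 29, 25, 7, 26, 24, 40]
  40 > parent 25 at index 2, swap → [30, 29, 40, 7, 26, 24, 25]
  40 > parent 30 at index 0, swap → [40, 29, 30, 7, 26, 24, 25]
insert 23:
  append 23 at index 7 → [40, 29, 30, 7, 26, 24, 25, 23]
  23 > parent 7 at index 3, swap → [40, 29, 30, 23, 26, 24, 25, 7]
extract-max → returns 40:
  remove root 40; move last element 7 to root → [7, 29, 30, 23, 26, 24, 25]
  7 vs larger child 30 at index 2, swap → [30, 29, 7, 23, 26, 24, 25]
  7 vs larger child 25 at index 6, swap → [30, 29, 25, 23, 26, 24, 7]
extract-max → returns 30:
  remove root 30; move last element 7 to root → [7, 29, 25, 23, 26, 24]
  7 vs larger child 29 at index 1, swap → [29, 7, 25, 23, 26, 24]
  7 vs larger child 26 at index 4, swap → [29, 26, 25, 23, 7, 24]
extract-max → returns 29:
  remove root 29; move last element 24 to root → [24, 26, 25, 23, 7]
  24 vs larger child 26 at index 1, swap → [26, 24, 25, 23, 7]
extract-max → returns 26:
  remove root 26; move last element 7 to root → [7, 24, 25, 23]
  7 vs larger child 25 at index 2, swap → [25, 24, 7, 23]
extract-max → returns 25:
  remove root 25; move last element 23 to root → [23, 24, 7]
  23 vs larger child 24 at index 1, swap → [24, 23, 7]
insert -2:
  append -2 at index 3 → [24, 23, 7, -2] (no swap needed)

[24, 23, 7, -2]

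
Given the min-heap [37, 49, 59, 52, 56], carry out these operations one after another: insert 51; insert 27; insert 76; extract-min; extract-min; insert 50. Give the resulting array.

insert 51:
  append 51 at index 5 → [37, 49, 59, 52, 56, 51]
  51 < parent 59 at index 2, swap → [37, 49, 51, 52, 56, 59]
insert 27:
  append 27 at index 6 → [37, 49, 51, 52, 56, 59, 27]
  27 < parent 51 at index 2, swap → [37, 49, 27, 52, 56, 59, 51]
  27 < parent 37 at index 0, swap → [27, 49, 37, 52, 56, 59, 51]
insert 76:
  append 76 at index 7 → [27, 49, 37, 52, 56, 59, 51, 76] (no swap needed)
extract-min → returns 27:
  remove root 27; move last element 76 to root → [76, 49, 37, 52, 56, 59, 51]
  76 vs smaller child 37 at index 2, swap → [37, 49, 76, 52, 56, 59, 51]
  76 vs smaller child 51 at index 6, swap → [37, 49, 51, 52, 56, 59, 76]
extract-min → returns 37:
  remove root 37; move last element 76 to root → [76, 49, 51, 52, 56, 59]
  76 vs smaller child 49 at index 1, swap → [49, 76, 51, 52, 56, 59]
  76 vs smaller child 52 at index 3, swap → [49, 52, 51, 76, 56, 59]
insert 50:
  append 50 at index 6 → [49, 52, 51, 76, 56, 59, 50]
  50 < parent 51 at index 2, swap → [49, 52, 50, 76, 56, 59, 51]

[49, 52, 50, 76, 56, 59, 51]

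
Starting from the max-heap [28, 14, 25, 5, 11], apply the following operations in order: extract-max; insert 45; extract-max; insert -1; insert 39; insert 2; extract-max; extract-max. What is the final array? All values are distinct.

[14, 5, 11, 2, -1]

extract-max → returns 28:
  remove root 28; move last element 11 to root → [11, 14, 25, 5]
  11 vs larger child 25 at index 2, swap → [25, 14, 11, 5]
insert 45:
  append 45 at index 4 → [25, 14, 11, 5, 45]
  45 > parent 14 at index 1, swap → [25, 45, 11, 5, 14]
  45 > parent 25 at index 0, swap → [45, 25, 11, 5, 14]
extract-max → returns 45:
  remove root 45; move last element 14 to root → [14, 25, 11, 5]
  14 vs larger child 25 at index 1, swap → [25, 14, 11, 5]
insert -1:
  append -1 at index 4 → [25, 14, 11, 5, -1] (no swap needed)
insert 39:
  append 39 at index 5 → [25, 14, 11, 5, -1, 39]
  39 > parent 11 at index 2, swap → [25, 14, 39, 5, -1, 11]
  39 > parent 25 at index 0, swap → [39, 14, 25, 5, -1, 11]
insert 2:
  append 2 at index 6 → [39, 14, 25, 5, -1, 11, 2] (no swap needed)
extract-max → returns 39:
  remove root 39; move last element 2 to root → [2, 14, 25, 5, -1, 11]
  2 vs larger child 25 at index 2, swap → [25, 14, 2, 5, -1, 11]
  2 vs only child 11 at index 5, swap → [25, 14, 11, 5, -1, 2]
extract-max → returns 25:
  remove root 25; move last element 2 to root → [2, 14, 11, 5, -1]
  2 vs larger child 14 at index 1, swap → [14, 2, 11, 5, -1]
  2 vs larger child 5 at index 3, swap → [14, 5, 11, 2, -1]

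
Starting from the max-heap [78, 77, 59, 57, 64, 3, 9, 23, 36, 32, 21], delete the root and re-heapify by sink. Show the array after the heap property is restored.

[77, 64, 59, 57, 32, 3, 9, 23, 36, 21]

remove root 78; move last element 21 to root → [21, 77, 59, 57, 64, 3, 9, 23, 36, 32]
21 vs larger child 77 at index 1, swap → [77, 21, 59, 57, 64, 3, 9, 23, 36, 32]
21 vs larger child 64 at index 4, swap → [77, 64, 59, 57, 21, 3, 9, 23, 36, 32]
21 vs only child 32 at index 9, swap → [77, 64, 59, 57, 32, 3, 9, 23, 36, 21]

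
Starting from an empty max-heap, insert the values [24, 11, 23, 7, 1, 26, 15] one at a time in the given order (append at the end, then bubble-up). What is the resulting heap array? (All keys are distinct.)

Insert 24:
  append 24 at index 0 → [24] (no swap needed)
Insert 11:
  append 11 at index 1 → [24, 11] (no swap needed)
Insert 23:
  append 23 at index 2 → [24, 11, 23] (no swap needed)
Insert 7:
  append 7 at index 3 → [24, 11, 23, 7] (no swap needed)
Insert 1:
  append 1 at index 4 → [24, 11, 23, 7, 1] (no swap needed)
Insert 26:
  append 26 at index 5 → [24, 11, 23, 7, 1, 26]
  26 > parent 23 at index 2, swap → [24, 11, 26, 7, 1, 23]
  26 > parent 24 at index 0, swap → [26, 11, 24, 7, 1, 23]
Insert 15:
  append 15 at index 6 → [26, 11, 24, 7, 1, 23, 15] (no swap needed)

[26, 11, 24, 7, 1, 23, 15]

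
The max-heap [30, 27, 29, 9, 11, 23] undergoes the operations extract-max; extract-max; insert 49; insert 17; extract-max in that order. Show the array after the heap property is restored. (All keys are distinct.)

[27, 17, 23, 9, 11]

extract-max → returns 30:
  remove root 30; move last element 23 to root → [23, 27, 29, 9, 11]
  23 vs larger child 29 at index 2, swap → [29, 27, 23, 9, 11]
extract-max → returns 29:
  remove root 29; move last element 11 to root → [11, 27, 23, 9]
  11 vs larger child 27 at index 1, swap → [27, 11, 23, 9]
insert 49:
  append 49 at index 4 → [27, 11, 23, 9, 49]
  49 > parent 11 at index 1, swap → [27, 49, 23, 9, 11]
  49 > parent 27 at index 0, swap → [49, 27, 23, 9, 11]
insert 17:
  append 17 at index 5 → [49, 27, 23, 9, 11, 17] (no swap needed)
extract-max → returns 49:
  remove root 49; move last element 17 to root → [17, 27, 23, 9, 11]
  17 vs larger child 27 at index 1, swap → [27, 17, 23, 9, 11]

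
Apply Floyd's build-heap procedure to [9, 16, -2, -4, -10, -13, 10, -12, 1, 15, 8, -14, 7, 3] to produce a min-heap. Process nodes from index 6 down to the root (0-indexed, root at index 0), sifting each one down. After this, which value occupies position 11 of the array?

9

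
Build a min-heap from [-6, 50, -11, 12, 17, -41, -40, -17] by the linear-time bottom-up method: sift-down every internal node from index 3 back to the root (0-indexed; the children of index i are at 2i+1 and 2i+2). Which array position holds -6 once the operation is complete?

6

sift down from index 3:
  12 vs only child -17 at index 7, swap → [-6, 50, -11, -17, 17, -41, -40, 12]
sift down from index 2:
  -11 vs smaller child -41 at index 5, swap → [-6, 50, -41, -17, 17, -11, -40, 12]
sift down from index 1:
  50 vs smaller child -17 at index 3, swap → [-6, -17, -41, 50, 17, -11, -40, 12]
  50 vs only child 12 at index 7, swap → [-6, -17, -41, 12, 17, -11, -40, 50]
sift down from index 0:
  -6 vs smaller child -41 at index 2, swap → [-41, -17, -6, 12, 17, -11, -40, 50]
  -6 vs smaller child -40 at index 6, swap → [-41, -17, -40, 12, 17, -11, -6, 50]
resulting array: [-41, -17, -40, 12, 17, -11, -6, 50]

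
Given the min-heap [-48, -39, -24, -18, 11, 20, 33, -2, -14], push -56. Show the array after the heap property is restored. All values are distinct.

append -56 at index 9 → [-48, -39, -24, -18, 11, 20, 33, -2, -14, -56]
-56 < parent 11 at index 4, swap → [-48, -39, -24, -18, -56, 20, 33, -2, -14, 11]
-56 < parent -39 at index 1, swap → [-48, -56, -24, -18, -39, 20, 33, -2, -14, 11]
-56 < parent -48 at index 0, swap → [-56, -48, -24, -18, -39, 20, 33, -2, -14, 11]

[-56, -48, -24, -18, -39, 20, 33, -2, -14, 11]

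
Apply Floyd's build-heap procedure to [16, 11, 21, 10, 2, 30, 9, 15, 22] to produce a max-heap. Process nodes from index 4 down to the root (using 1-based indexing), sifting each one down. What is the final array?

[30, 22, 21, 15, 2, 16, 9, 11, 10]

sift down from index 4:
  10 vs larger child 22 at index 9, swap → [16, 11, 21, 22, 2, 30, 9, 15, 10]
sift down from index 3:
  21 vs larger child 30 at index 6, swap → [16, 11, 30, 22, 2, 21, 9, 15, 10]
sift down from index 2:
  11 vs larger child 22 at index 4, swap → [16, 22, 30, 11, 2, 21, 9, 15, 10]
  11 vs larger child 15 at index 8, swap → [16, 22, 30, 15, 2, 21, 9, 11, 10]
sift down from index 1:
  16 vs larger child 30 at index 3, swap → [30, 22, 16, 15, 2, 21, 9, 11, 10]
  16 vs larger child 21 at index 6, swap → [30, 22, 21, 15, 2, 16, 9, 11, 10]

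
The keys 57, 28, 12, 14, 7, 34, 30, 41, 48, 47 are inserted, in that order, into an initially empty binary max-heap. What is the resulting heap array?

[57, 48, 34, 41, 47, 12, 30, 14, 28, 7]

Insert 57:
  append 57 at index 0 → [57] (no swap needed)
Insert 28:
  append 28 at index 1 → [57, 28] (no swap needed)
Insert 12:
  append 12 at index 2 → [57, 28, 12] (no swap needed)
Insert 14:
  append 14 at index 3 → [57, 28, 12, 14] (no swap needed)
Insert 7:
  append 7 at index 4 → [57, 28, 12, 14, 7] (no swap needed)
Insert 34:
  append 34 at index 5 → [57, 28, 12, 14, 7, 34]
  34 > parent 12 at index 2, swap → [57, 28, 34, 14, 7, 12]
Insert 30:
  append 30 at index 6 → [57, 28, 34, 14, 7, 12, 30] (no swap needed)
Insert 41:
  append 41 at index 7 → [57, 28, 34, 14, 7, 12, 30, 41]
  41 > parent 14 at index 3, swap → [57, 28, 34, 41, 7, 12, 30, 14]
  41 > parent 28 at index 1, swap → [57, 41, 34, 28, 7, 12, 30, 14]
Insert 48:
  append 48 at index 8 → [57, 41, 34, 28, 7, 12, 30, 14, 48]
  48 > parent 28 at index 3, swap → [57, 41, 34, 48, 7, 12, 30, 14, 28]
  48 > parent 41 at index 1, swap → [57, 48, 34, 41, 7, 12, 30, 14, 28]
Insert 47:
  append 47 at index 9 → [57, 48, 34, 41, 7, 12, 30, 14, 28, 47]
  47 > parent 7 at index 4, swap → [57, 48, 34, 41, 47, 12, 30, 14, 28, 7]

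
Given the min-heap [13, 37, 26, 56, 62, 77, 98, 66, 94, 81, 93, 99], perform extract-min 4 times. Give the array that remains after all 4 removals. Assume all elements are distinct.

[62, 66, 77, 93, 81, 99, 98, 94]

extract-min #1 returns 13:
  remove root 13; move last element 99 to root → [99, 37, 26, 56, 62, 77, 98, 66, 94, 81, 93]
  99 vs smaller child 26 at index 2, swap → [26, 37, 99, 56, 62, 77, 98, 66, 94, 81, 93]
  99 vs smaller child 77 at index 5, swap → [26, 37, 77, 56, 62, 99, 98, 66, 94, 81, 93]
extract-min #2 returns 26:
  remove root 26; move last element 93 to root → [93, 37, 77, 56, 62, 99, 98, 66, 94, 81]
  93 vs smaller child 37 at index 1, swap → [37, 93, 77, 56, 62, 99, 98, 66, 94, 81]
  93 vs smaller child 56 at index 3, swap → [37, 56, 77, 93, 62, 99, 98, 66, 94, 81]
  93 vs smaller child 66 at index 7, swap → [37, 56, 77, 66, 62, 99, 98, 93, 94, 81]
extract-min #3 returns 37:
  remove root 37; move last element 81 to root → [81, 56, 77, 66, 62, 99, 98, 93, 94]
  81 vs smaller child 56 at index 1, swap → [56, 81, 77, 66, 62, 99, 98, 93, 94]
  81 vs smaller child 62 at index 4, swap → [56, 62, 77, 66, 81, 99, 98, 93, 94]
extract-min #4 returns 56:
  remove root 56; move last element 94 to root → [94, 62, 77, 66, 81, 99, 98, 93]
  94 vs smaller child 62 at index 1, swap → [62, 94, 77, 66, 81, 99, 98, 93]
  94 vs smaller child 66 at index 3, swap → [62, 66, 77, 94, 81, 99, 98, 93]
  94 vs only child 93 at index 7, swap → [62, 66, 77, 93, 81, 99, 98, 94]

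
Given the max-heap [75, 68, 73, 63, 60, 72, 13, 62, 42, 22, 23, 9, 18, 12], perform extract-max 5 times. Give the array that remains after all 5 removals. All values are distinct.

[62, 60, 18, 42, 22, 12, 13, 9, 23]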